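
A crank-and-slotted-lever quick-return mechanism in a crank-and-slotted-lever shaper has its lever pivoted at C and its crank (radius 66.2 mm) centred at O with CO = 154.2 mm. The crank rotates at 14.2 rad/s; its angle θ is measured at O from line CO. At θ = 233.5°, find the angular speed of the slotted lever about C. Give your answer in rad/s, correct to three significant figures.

1.50

ω = 14.2 rad/s
Crank pin A relative to C: A = (d + r cosθ, r sinθ); lever angle φ = atan2(r sinθ, d + r cosθ).
Differentiating tanφ: φ̇ = rω(d cosθ + r)/(d² + r² + 2dr cosθ).
d² + r² + 2dr cosθ = |CA|² = 0.0160161 m²;  d cosθ + r = -0.025522 m.
|ω_lever| = |0.0662·14.2·-0.025522| / 0.0160161 = 1.498 rad/s.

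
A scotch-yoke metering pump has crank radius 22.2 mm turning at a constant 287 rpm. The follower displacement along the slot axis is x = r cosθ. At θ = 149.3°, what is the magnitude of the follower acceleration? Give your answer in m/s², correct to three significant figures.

ω = 30.05 rad/s (from 287 rpm).
x = r cosθ ⇒ ẍ = −rω² cosθ (ω constant).
|a| = rω²|cosθ| = 0.0222·(30.05)²·|cos 149.3°| = 17.242 m/s².

17.2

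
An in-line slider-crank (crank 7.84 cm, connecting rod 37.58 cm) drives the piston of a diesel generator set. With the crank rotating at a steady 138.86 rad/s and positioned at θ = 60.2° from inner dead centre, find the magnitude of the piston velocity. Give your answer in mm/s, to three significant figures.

ω = 138.9 rad/s
For an in-line slider-crank, x = r cosθ + √(L² − r² sin²θ), so v = −rω sinθ·[1 + r cosθ/√(L² − r² sin²θ)].
With r = 0.0784 m, L = 0.3758 m, θ = 60.2°: √(L² − r² sin²θ) = 0.36959 m.
v = −0.0784·138.9·0.86777·[1 + 0.0784·0.49697/0.36959] = -10.443 m/s.
|v| = 10.443 m/s = 10443 mm/s.

10400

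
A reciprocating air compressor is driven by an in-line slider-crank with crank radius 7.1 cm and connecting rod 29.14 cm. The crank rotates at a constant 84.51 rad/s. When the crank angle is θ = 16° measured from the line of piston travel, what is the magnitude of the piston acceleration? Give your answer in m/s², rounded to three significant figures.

ω = 84.51 rad/s
x(θ) = r cosθ + √(L² − r² sin²θ); with ω constant, a = ω²·d²x/dθ².
d²x/dθ² = −r cosθ − r²(cos2θ)/√u − r⁴ sin²2θ/(4u^{3/2}),  u = L² − r² sin²θ = 0.084531 m².
Substituting r = 0.071 m, L = 0.2914 m, θ = 16°: d²x/dθ² = -0.083026 m.
a = ω²·d²x/dθ² = (84.51)²·(-0.083026) = -592.97 m/s²;  |a| = 592.97 m/s².

593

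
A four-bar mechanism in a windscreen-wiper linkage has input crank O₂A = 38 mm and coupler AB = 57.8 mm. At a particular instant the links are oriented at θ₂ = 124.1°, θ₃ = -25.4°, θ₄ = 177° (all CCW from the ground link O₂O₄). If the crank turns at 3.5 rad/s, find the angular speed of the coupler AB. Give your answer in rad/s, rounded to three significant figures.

4.82

ω₂ = 3.5 rad/s
Differentiating the loop-closure r₂e^{iθ₂}+r₃e^{iθ₃}=r₁+r₄e^{iθ₄} gives r₂ω₂e^{iθ₂}+r₃ω₃e^{iθ₃}=r₄ω₄e^{iθ₄}.
Eliminating the other unknown: ω₃ = r₂ω₂ sin(θ₄−θ₂) / [r₃ sin(θ₃−θ₄)].
Numerator sine = +0.79758; denominator sine = +0.38107.
Result = 0.038·3.5·(+0.79758) / (0.0578·(+0.38107)) = +4.8161 rad/s; magnitude 4.8161 rad/s.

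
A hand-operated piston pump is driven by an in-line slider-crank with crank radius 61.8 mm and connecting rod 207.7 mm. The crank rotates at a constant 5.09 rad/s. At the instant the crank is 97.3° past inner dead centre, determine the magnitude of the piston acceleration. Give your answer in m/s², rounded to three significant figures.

0.685

ω = 5.09 rad/s
x(θ) = r cosθ + √(L² − r² sin²θ); with ω constant, a = ω²·d²x/dθ².
d²x/dθ² = −r cosθ − r²(cos2θ)/√u − r⁴ sin²2θ/(4u^{3/2}),  u = L² − r² sin²θ = 0.0393817 m².
Substituting r = 0.0618 m, L = 0.2077 m, θ = 97.3°: d²x/dθ² = +0.026447 m.
a = ω²·d²x/dθ² = (5.09)²·(+0.026447) = +0.68519 m/s²;  |a| = 0.68519 m/s².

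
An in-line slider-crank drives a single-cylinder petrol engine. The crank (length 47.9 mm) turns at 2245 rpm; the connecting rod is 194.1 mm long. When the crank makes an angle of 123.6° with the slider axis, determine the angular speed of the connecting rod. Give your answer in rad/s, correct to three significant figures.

ω = 235.1 rad/s (converted from 2245 rpm).
The rod makes angle φ with the slider axis where L sinφ = r sinθ; differentiating, L cosφ·φ̇ = r ω cosθ.
L cosφ = √(L² − r² sin²θ) = 0.18996 m.
|ω_rod| = r ω |cosθ| / √(L² − r² sin²θ) = 0.0479·235.1·0.55339/0.18996 = 32.807 rad/s.

32.8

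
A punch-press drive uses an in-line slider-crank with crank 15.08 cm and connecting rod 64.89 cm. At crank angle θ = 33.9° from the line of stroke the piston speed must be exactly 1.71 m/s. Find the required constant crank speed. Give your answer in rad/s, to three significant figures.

For an in-line slider-crank, |v_piston| = rω|sinθ|·[1 + r cosθ/√(L² − r² sin²θ)].
With r = 0.1508 m, L = 0.6489 m, θ = 33.9°: the bracketed kinematic factor |dx/dθ| = 0.10047 m.
ω = v/|dx/dθ| = 1.71/0.10047 = 17.02 rad/s.

17.0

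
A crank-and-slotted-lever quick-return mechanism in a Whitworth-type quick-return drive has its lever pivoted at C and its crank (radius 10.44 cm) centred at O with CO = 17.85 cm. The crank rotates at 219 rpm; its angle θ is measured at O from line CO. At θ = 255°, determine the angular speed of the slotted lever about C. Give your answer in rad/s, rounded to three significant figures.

4.21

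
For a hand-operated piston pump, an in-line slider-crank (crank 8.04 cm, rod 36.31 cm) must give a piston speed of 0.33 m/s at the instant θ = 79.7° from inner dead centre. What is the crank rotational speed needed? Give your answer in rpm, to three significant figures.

38.3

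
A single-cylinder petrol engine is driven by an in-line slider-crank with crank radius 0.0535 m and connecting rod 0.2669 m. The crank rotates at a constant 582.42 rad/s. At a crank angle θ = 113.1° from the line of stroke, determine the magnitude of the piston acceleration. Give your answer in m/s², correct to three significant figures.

9660

ω = 582.4 rad/s
x(θ) = r cosθ + √(L² − r² sin²θ); with ω constant, a = ω²·d²x/dθ².
d²x/dθ² = −r cosθ − r²(cos2θ)/√u − r⁴ sin²2θ/(4u^{3/2}),  u = L² − r² sin²θ = 0.0688139 m².
Substituting r = 0.0535 m, L = 0.2669 m, θ = 113.1°: d²x/dθ² = +0.028483 m.
a = ω²·d²x/dθ² = (582.4)²·(+0.028483) = +9661.8 m/s²;  |a| = 9661.8 m/s².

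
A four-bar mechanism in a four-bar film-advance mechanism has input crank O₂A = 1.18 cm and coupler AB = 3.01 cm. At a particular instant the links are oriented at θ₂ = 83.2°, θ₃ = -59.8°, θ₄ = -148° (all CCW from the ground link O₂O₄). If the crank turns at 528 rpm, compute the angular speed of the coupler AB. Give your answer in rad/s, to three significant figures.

ω₂ = 55.29 rad/s (from 528 rpm).
Differentiating the loop-closure r₂e^{iθ₂}+r₃e^{iθ₃}=r₁+r₄e^{iθ₄} gives r₂ω₂e^{iθ₂}+r₃ω₃e^{iθ₃}=r₄ω₄e^{iθ₄}.
Eliminating the other unknown: ω₃ = r₂ω₂ sin(θ₄−θ₂) / [r₃ sin(θ₃−θ₄)].
Numerator sine = +0.77934; denominator sine = +0.99951.
Result = 0.0118·55.29·(+0.77934) / (0.0301·(+0.99951)) = +16.901 rad/s; magnitude 16.901 rad/s.

16.9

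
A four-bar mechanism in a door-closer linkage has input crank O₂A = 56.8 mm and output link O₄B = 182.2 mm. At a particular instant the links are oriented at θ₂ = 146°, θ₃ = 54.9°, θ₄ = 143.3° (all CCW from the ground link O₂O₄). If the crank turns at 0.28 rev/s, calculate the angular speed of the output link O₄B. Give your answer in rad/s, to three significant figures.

ω₂ = 1.759 rad/s (from 0.28 rev/s).
Differentiating the loop-closure r₂e^{iθ₂}+r₃e^{iθ₃}=r₁+r₄e^{iθ₄} gives r₂ω₂e^{iθ₂}+r₃ω₃e^{iθ₃}=r₄ω₄e^{iθ₄}.
Eliminating the other unknown: ω₄ = r₂ω₂ sin(θ₂−θ₃) / [r₄ sin(θ₄−θ₃)].
Numerator sine = +0.99982; denominator sine = +0.99961.
Result = 0.0568·1.759·(+0.99982) / (0.1822·(+0.99961)) = +0.54856 rad/s; magnitude 0.54856 rad/s.

0.549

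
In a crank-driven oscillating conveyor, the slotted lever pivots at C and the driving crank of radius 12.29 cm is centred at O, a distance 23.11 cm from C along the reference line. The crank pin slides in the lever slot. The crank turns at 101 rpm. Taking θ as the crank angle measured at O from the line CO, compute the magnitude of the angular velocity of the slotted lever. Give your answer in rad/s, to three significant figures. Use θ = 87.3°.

ω = 10.58 rad/s (from 101 rpm).
Crank pin A relative to C: A = (d + r cosθ, r sinθ); lever angle φ = atan2(r sinθ, d + r cosθ).
Differentiating tanφ: φ̇ = rω(d cosθ + r)/(d² + r² + 2dr cosθ).
d² + r² + 2dr cosθ = |CA|² = 0.0711875 m²;  d cosθ + r = +0.13379 m.
|ω_lever| = |0.1229·10.58·+0.13379| / 0.0711875 = 2.4429 rad/s.

2.44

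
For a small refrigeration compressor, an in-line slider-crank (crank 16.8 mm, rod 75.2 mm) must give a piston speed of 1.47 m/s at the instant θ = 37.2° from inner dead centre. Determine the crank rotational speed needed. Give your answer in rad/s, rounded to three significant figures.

123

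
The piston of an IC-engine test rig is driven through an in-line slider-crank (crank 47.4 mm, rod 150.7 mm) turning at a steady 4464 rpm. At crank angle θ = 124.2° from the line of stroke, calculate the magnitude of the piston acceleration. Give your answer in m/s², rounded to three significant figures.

6990

ω = 2π·4464/60 = 467.5 rad/s
x(θ) = r cosθ + √(L² − r² sin²θ); with ω constant, a = ω²·d²x/dθ².
d²x/dθ² = −r cosθ − r²(cos2θ)/√u − r⁴ sin²2θ/(4u^{3/2}),  u = L² − r² sin²θ = 0.0211736 m².
Substituting r = 0.0474 m, L = 0.1507 m, θ = 124.2°: d²x/dθ² = +0.031973 m.
a = ω²·d²x/dθ² = (467.5)²·(+0.031973) = +6986.9 m/s²;  |a| = 6986.9 m/s².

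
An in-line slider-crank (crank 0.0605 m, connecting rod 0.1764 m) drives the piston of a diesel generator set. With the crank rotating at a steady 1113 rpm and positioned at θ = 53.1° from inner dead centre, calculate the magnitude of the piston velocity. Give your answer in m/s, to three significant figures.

ω = 2π·1113/60 = 116.6 rad/s
For an in-line slider-crank, x = r cosθ + √(L² − r² sin²θ), so v = −rω sinθ·[1 + r cosθ/√(L² − r² sin²θ)].
With r = 0.0605 m, L = 0.1764 m, θ = 53.1°: √(L² − r² sin²θ) = 0.16964 m.
v = −0.0605·116.6·0.79968·[1 + 0.0605·0.60042/0.16964] = -6.8465 m/s.
|v| = 6.8465 m/s.

6.85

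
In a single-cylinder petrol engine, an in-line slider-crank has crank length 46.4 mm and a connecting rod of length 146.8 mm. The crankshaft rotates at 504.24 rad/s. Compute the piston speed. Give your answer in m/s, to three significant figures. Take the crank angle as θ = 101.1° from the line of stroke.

21.5

ω = 504.2 rad/s
For an in-line slider-crank, x = r cosθ + √(L² − r² sin²θ), so v = −rω sinθ·[1 + r cosθ/√(L² − r² sin²θ)].
With r = 0.0464 m, L = 0.1468 m, θ = 101.1°: √(L² − r² sin²θ) = 0.13956 m.
v = −0.0464·504.2·0.98129·[1 + 0.0464·-0.19252/0.13956] = -21.489 m/s.
|v| = 21.489 m/s.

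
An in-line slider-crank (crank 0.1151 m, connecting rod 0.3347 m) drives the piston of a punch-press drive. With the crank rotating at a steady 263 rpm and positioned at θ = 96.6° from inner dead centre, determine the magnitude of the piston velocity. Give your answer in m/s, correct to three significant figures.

ω = 2π·263/60 = 27.54 rad/s
For an in-line slider-crank, x = r cosθ + √(L² − r² sin²θ), so v = −rω sinθ·[1 + r cosθ/√(L² − r² sin²θ)].
With r = 0.1151 m, L = 0.3347 m, θ = 96.6°: √(L² − r² sin²θ) = 0.31456 m.
v = −0.1151·27.54·0.99337·[1 + 0.1151·-0.11494/0.31456] = -3.0166 m/s.
|v| = 3.0166 m/s.

3.02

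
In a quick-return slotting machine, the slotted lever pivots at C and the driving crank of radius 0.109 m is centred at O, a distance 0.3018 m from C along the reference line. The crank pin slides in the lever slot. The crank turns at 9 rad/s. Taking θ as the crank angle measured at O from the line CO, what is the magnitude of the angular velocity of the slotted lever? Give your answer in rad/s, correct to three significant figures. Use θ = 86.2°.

1.18

ω = 9 rad/s
Crank pin A relative to C: A = (d + r cosθ, r sinθ); lever angle φ = atan2(r sinθ, d + r cosθ).
Differentiating tanφ: φ̇ = rω(d cosθ + r)/(d² + r² + 2dr cosθ).
d² + r² + 2dr cosθ = |CA|² = 0.107325 m²;  d cosθ + r = +0.129 m.
|ω_lever| = |0.109·9·+0.129| / 0.107325 = 1.1791 rad/s.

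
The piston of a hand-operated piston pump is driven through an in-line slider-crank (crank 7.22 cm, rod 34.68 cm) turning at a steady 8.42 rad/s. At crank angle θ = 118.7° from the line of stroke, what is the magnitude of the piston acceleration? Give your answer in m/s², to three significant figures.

ω = 8.42 rad/s
x(θ) = r cosθ + √(L² − r² sin²θ); with ω constant, a = ω²·d²x/dθ².
d²x/dθ² = −r cosθ − r²(cos2θ)/√u − r⁴ sin²2θ/(4u^{3/2}),  u = L² − r² sin²θ = 0.11626 m².
Substituting r = 0.0722 m, L = 0.3468 m, θ = 118.7°: d²x/dθ² = +0.042787 m.
a = ω²·d²x/dθ² = (8.42)²·(+0.042787) = +3.0335 m/s²;  |a| = 3.0335 m/s².

3.03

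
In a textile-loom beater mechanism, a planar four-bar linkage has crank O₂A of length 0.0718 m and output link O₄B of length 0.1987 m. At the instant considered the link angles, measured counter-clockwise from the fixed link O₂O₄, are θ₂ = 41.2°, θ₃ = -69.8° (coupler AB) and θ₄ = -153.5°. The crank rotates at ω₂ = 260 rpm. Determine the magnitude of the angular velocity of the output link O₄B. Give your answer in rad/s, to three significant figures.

9.24

ω₂ = 27.23 rad/s (from 260 rpm).
Differentiating the loop-closure r₂e^{iθ₂}+r₃e^{iθ₃}=r₁+r₄e^{iθ₄} gives r₂ω₂e^{iθ₂}+r₃ω₃e^{iθ₃}=r₄ω₄e^{iθ₄}.
Eliminating the other unknown: ω₄ = r₂ω₂ sin(θ₂−θ₃) / [r₄ sin(θ₄−θ₃)].
Numerator sine = +0.93358; denominator sine = -0.99396.
Result = 0.0718·27.23·(+0.93358) / (0.1987·(-0.99396)) = -9.2408 rad/s; magnitude 9.2408 rad/s.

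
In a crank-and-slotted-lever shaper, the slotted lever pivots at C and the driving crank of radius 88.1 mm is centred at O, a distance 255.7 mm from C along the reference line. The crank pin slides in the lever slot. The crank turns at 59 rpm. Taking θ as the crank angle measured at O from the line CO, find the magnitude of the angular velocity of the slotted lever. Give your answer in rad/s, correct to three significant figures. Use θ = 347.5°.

ω = 6.178 rad/s (from 59 rpm).
Crank pin A relative to C: A = (d + r cosθ, r sinθ); lever angle φ = atan2(r sinθ, d + r cosθ).
Differentiating tanφ: φ̇ = rω(d cosθ + r)/(d² + r² + 2dr cosθ).
d² + r² + 2dr cosθ = |CA|² = 0.11713 m²;  d cosθ + r = +0.33774 m.
|ω_lever| = |0.0881·6.178·+0.33774| / 0.11713 = 1.5695 rad/s.

1.57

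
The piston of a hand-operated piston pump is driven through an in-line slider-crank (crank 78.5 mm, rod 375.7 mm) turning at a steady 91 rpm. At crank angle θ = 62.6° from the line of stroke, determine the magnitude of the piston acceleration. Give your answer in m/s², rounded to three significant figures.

ω = 2π·91/60 = 9.529 rad/s
x(θ) = r cosθ + √(L² − r² sin²θ); with ω constant, a = ω²·d²x/dθ².
d²x/dθ² = −r cosθ − r²(cos2θ)/√u − r⁴ sin²2θ/(4u^{3/2}),  u = L² − r² sin²θ = 0.136293 m².
Substituting r = 0.0785 m, L = 0.3757 m, θ = 62.6°: d²x/dθ² = -0.02663 m.
a = ω²·d²x/dθ² = (9.529)²·(-0.02663) = -2.4183 m/s²;  |a| = 2.4183 m/s².

2.42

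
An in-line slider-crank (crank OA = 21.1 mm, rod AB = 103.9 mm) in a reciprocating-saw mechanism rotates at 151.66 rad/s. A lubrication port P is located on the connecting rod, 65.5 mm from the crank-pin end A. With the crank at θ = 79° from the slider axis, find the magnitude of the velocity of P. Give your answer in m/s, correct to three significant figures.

3.23

ω = 151.7 rad/s.  Crank-pin speed |V_A| = rω = 3.2 m/s, perpendicular to OA.
Rod angle: sinφ = −(r/L) sinθ ⇒ φ = -11.499°; ω_rod = −rω cosθ/√(L²−r²sin²θ) = -5.9971 rad/s.
V_P = V_A + ω_rod × AP, with AP = 0.0655 m along the rod.
Components: V_Px = −rω sinθ − a·ω_rod·sinφ = -3.2195 m/s;  V_Py = rω cosθ + a·ω_rod·cosφ = +0.22567 m/s.
|V_P| = √(V_Px² + V_Py²) = 3.2274 m/s.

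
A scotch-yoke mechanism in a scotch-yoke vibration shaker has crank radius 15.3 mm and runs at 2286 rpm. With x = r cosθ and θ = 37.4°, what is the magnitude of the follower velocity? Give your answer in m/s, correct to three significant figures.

2.22

ω = 239.4 rad/s (from 2286 rpm).
x = r cosθ ⇒ ẋ = −rω sinθ.
|v| = rω|sinθ| = 0.0153·239.4·|sin 37.4°| = 2.2246 m/s.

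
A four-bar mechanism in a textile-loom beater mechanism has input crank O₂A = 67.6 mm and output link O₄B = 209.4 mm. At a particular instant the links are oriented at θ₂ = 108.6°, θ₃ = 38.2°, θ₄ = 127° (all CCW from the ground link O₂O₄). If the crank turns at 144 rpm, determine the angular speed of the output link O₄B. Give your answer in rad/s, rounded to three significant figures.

4.59

ω₂ = 15.08 rad/s (from 144 rpm).
Differentiating the loop-closure r₂e^{iθ₂}+r₃e^{iθ₃}=r₁+r₄e^{iθ₄} gives r₂ω₂e^{iθ₂}+r₃ω₃e^{iθ₃}=r₄ω₄e^{iθ₄}.
Eliminating the other unknown: ω₄ = r₂ω₂ sin(θ₂−θ₃) / [r₄ sin(θ₄−θ₃)].
Numerator sine = +0.94206; denominator sine = +0.99978.
Result = 0.0676·15.08·(+0.94206) / (0.2094·(+0.99978)) = +4.5871 rad/s; magnitude 4.5871 rad/s.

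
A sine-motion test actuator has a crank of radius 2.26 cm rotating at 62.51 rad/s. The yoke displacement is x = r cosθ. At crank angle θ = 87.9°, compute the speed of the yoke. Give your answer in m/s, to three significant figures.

ω = 62.51 rad/s
x = r cosθ ⇒ ẋ = −rω sinθ.
|v| = rω|sinθ| = 0.0226·62.51·|sin 87.9°| = 1.4118 m/s.

1.41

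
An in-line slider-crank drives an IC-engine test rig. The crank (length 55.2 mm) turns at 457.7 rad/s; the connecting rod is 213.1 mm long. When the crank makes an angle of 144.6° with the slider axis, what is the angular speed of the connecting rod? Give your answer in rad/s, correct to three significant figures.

97.7

ω = 457.7 rad/s
The rod makes angle φ with the slider axis where L sinφ = r sinθ; differentiating, L cosφ·φ̇ = r ω cosθ.
L cosφ = √(L² − r² sin²θ) = 0.21069 m.
|ω_rod| = r ω |cosθ| / √(L² − r² sin²θ) = 0.0552·457.7·0.81513/0.21069 = 97.748 rad/s.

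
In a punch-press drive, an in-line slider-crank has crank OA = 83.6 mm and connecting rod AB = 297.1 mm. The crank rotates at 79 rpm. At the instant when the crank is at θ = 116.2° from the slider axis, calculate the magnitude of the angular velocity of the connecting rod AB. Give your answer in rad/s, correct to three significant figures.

ω = 8.273 rad/s (converted from 79 rpm).
The rod makes angle φ with the slider axis where L sinφ = r sinθ; differentiating, L cosφ·φ̇ = r ω cosθ.
L cosφ = √(L² − r² sin²θ) = 0.28747 m.
|ω_rod| = r ω |cosθ| / √(L² − r² sin²θ) = 0.0836·8.273·0.44151/0.28747 = 1.0622 rad/s.

1.06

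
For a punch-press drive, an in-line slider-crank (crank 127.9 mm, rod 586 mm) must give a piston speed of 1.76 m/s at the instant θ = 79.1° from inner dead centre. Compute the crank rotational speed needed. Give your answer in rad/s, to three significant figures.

For an in-line slider-crank, |v_piston| = rω|sinθ|·[1 + r cosθ/√(L² − r² sin²θ)].
With r = 0.1279 m, L = 0.586 m, θ = 79.1°: the bracketed kinematic factor |dx/dθ| = 0.1309 m.
ω = v/|dx/dθ| = 1.76/0.1309 = 13.445 rad/s.

13.4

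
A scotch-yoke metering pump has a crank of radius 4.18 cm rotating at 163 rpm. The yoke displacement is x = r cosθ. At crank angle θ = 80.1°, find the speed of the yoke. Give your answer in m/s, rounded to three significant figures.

0.703

ω = 17.07 rad/s (from 163 rpm).
x = r cosθ ⇒ ẋ = −rω sinθ.
|v| = rω|sinθ| = 0.0418·17.07·|sin 80.1°| = 0.70287 m/s.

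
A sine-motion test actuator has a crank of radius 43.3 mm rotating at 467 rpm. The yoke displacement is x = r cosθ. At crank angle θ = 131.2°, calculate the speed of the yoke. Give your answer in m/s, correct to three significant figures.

1.59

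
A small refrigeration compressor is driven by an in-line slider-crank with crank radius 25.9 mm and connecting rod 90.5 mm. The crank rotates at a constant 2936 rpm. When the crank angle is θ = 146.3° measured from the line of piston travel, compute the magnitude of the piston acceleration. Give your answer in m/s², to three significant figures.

1750

ω = 2π·2936/60 = 307.5 rad/s
x(θ) = r cosθ + √(L² − r² sin²θ); with ω constant, a = ω²·d²x/dθ².
d²x/dθ² = −r cosθ − r²(cos2θ)/√u − r⁴ sin²2θ/(4u^{3/2}),  u = L² − r² sin²θ = 0.00798374 m².
Substituting r = 0.0259 m, L = 0.0905 m, θ = 146.3°: d²x/dθ² = +0.018528 m.
a = ω²·d²x/dθ² = (307.5)²·(+0.018528) = +1751.5 m/s²;  |a| = 1751.5 m/s².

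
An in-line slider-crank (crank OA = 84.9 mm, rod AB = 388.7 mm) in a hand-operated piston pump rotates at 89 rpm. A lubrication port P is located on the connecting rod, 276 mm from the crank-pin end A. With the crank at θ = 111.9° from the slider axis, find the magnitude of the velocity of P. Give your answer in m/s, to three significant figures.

0.696

ω = 9.32 rad/s.  Crank-pin speed |V_A| = rω = 0.79127 m/s, perpendicular to OA.
Rod angle: sinφ = −(r/L) sinθ ⇒ φ = -11.692°; ω_rod = −rω cosθ/√(L²−r²sin²θ) = +0.77538 rad/s.
V_P = V_A + ω_rod × AP, with AP = 0.276 m along the rod.
Components: V_Px = −rω sinθ − a·ω_rod·sinφ = -0.6908 m/s;  V_Py = rω cosθ + a·ω_rod·cosφ = -0.085572 m/s.
|V_P| = √(V_Px² + V_Py²) = 0.69608 m/s.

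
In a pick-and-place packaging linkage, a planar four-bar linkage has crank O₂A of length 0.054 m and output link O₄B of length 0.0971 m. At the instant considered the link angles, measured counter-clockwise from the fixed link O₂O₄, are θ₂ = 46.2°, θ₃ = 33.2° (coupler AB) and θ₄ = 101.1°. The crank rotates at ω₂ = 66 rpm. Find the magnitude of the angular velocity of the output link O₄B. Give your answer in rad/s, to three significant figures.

0.933

ω₂ = 6.912 rad/s (from 66 rpm).
Differentiating the loop-closure r₂e^{iθ₂}+r₃e^{iθ₃}=r₁+r₄e^{iθ₄} gives r₂ω₂e^{iθ₂}+r₃ω₃e^{iθ₃}=r₄ω₄e^{iθ₄}.
Eliminating the other unknown: ω₄ = r₂ω₂ sin(θ₂−θ₃) / [r₄ sin(θ₄−θ₃)].
Numerator sine = +0.22495; denominator sine = +0.92653.
Result = 0.054·6.912·(+0.22495) / (0.0971·(+0.92653)) = +0.9332 rad/s; magnitude 0.9332 rad/s.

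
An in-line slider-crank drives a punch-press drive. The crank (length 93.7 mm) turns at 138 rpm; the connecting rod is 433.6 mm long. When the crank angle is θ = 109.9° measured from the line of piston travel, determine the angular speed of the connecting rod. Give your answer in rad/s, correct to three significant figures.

ω = 14.45 rad/s (converted from 138 rpm).
The rod makes angle φ with the slider axis where L sinφ = r sinθ; differentiating, L cosφ·φ̇ = r ω cosθ.
L cosφ = √(L² − r² sin²θ) = 0.42455 m.
|ω_rod| = r ω |cosθ| / √(L² − r² sin²θ) = 0.0937·14.45·0.34038/0.42455 = 1.0856 rad/s.

1.09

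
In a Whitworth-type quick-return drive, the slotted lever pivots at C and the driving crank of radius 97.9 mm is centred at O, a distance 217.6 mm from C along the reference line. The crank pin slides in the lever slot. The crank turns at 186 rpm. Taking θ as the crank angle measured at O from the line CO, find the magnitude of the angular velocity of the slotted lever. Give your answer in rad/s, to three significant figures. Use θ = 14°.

ω = 19.48 rad/s (from 186 rpm).
Crank pin A relative to C: A = (d + r cosθ, r sinθ); lever angle φ = atan2(r sinθ, d + r cosθ).
Differentiating tanφ: φ̇ = rω(d cosθ + r)/(d² + r² + 2dr cosθ).
d² + r² + 2dr cosθ = |CA|² = 0.0982747 m²;  d cosθ + r = +0.30904 m.
|ω_lever| = |0.0979·19.48·+0.30904| / 0.0982747 = 5.9964 rad/s.

6.00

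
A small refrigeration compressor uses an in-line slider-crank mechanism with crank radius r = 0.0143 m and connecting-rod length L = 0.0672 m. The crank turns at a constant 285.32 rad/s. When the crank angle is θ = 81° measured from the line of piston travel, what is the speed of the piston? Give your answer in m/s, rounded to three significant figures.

4.17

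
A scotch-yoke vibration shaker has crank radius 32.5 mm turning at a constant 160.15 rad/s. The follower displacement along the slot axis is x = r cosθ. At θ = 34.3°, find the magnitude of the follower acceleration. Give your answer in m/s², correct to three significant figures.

689

ω = 160.2 rad/s
x = r cosθ ⇒ ẍ = −rω² cosθ (ω constant).
|a| = rω²|cosθ| = 0.0325·(160.2)²·|cos 34.3°| = 688.6 m/s².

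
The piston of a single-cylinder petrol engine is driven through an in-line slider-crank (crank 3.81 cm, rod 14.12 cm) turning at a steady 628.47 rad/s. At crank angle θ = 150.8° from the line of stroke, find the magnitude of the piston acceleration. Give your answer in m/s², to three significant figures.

ω = 628.5 rad/s
x(θ) = r cosθ + √(L² − r² sin²θ); with ω constant, a = ω²·d²x/dθ².
d²x/dθ² = −r cosθ − r²(cos2θ)/√u − r⁴ sin²2θ/(4u^{3/2}),  u = L² − r² sin²θ = 0.0195919 m².
Substituting r = 0.0381 m, L = 0.1412 m, θ = 150.8°: d²x/dθ² = +0.027685 m.
a = ω²·d²x/dθ² = (628.5)²·(+0.027685) = +10935 m/s²;  |a| = 10935 m/s².

10900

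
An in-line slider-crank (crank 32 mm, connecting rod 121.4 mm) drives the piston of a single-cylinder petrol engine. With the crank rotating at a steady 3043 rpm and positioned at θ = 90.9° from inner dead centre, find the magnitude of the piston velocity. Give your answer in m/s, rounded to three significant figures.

ω = 2π·3043/60 = 318.7 rad/s
For an in-line slider-crank, x = r cosθ + √(L² − r² sin²θ), so v = −rω sinθ·[1 + r cosθ/√(L² − r² sin²θ)].
With r = 0.032 m, L = 0.1214 m, θ = 90.9°: √(L² − r² sin²θ) = 0.11711 m.
v = −0.032·318.7·0.99988·[1 + 0.032·-0.01571/0.11711] = -10.152 m/s.
|v| = 10.152 m/s.

10.2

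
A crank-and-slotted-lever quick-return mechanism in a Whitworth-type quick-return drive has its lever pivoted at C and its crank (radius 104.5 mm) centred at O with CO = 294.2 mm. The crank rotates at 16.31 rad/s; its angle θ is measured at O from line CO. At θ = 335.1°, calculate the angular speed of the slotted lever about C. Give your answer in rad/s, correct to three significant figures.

ω = 16.31 rad/s
Crank pin A relative to C: A = (d + r cosθ, r sinθ); lever angle φ = atan2(r sinθ, d + r cosθ).
Differentiating tanφ: φ̇ = rω(d cosθ + r)/(d² + r² + 2dr cosθ).
d² + r² + 2dr cosθ = |CA|² = 0.153246 m²;  d cosθ + r = +0.37135 m.
|ω_lever| = |0.1045·16.31·+0.37135| / 0.153246 = 4.1302 rad/s.

4.13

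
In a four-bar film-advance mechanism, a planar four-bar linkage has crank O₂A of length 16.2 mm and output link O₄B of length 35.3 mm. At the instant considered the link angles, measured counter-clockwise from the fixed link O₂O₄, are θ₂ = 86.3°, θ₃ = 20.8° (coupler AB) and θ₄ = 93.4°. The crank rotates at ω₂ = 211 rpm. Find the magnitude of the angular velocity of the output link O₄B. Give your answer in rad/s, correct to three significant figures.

9.67

ω₂ = 22.1 rad/s (from 211 rpm).
Differentiating the loop-closure r₂e^{iθ₂}+r₃e^{iθ₃}=r₁+r₄e^{iθ₄} gives r₂ω₂e^{iθ₂}+r₃ω₃e^{iθ₃}=r₄ω₄e^{iθ₄}.
Eliminating the other unknown: ω₄ = r₂ω₂ sin(θ₂−θ₃) / [r₄ sin(θ₄−θ₃)].
Numerator sine = +0.90996; denominator sine = +0.95424.
Result = 0.0162·22.1·(+0.90996) / (0.0353·(+0.95424)) = +9.6698 rad/s; magnitude 9.6698 rad/s.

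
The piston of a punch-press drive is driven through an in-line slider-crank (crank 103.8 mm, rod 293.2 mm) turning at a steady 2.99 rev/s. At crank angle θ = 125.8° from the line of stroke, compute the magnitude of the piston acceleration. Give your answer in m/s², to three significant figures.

ω = 2π·2.99 = 18.79 rad/s
x(θ) = r cosθ + √(L² − r² sin²θ); with ω constant, a = ω²·d²x/dθ².
d²x/dθ² = −r cosθ − r²(cos2θ)/√u − r⁴ sin²2θ/(4u^{3/2}),  u = L² − r² sin²θ = 0.0788785 m².
Substituting r = 0.1038 m, L = 0.2932 m, θ = 125.8°: d²x/dθ² = +0.071648 m.
a = ω²·d²x/dθ² = (18.79)²·(+0.071648) = +25.288 m/s²;  |a| = 25.288 m/s².

25.3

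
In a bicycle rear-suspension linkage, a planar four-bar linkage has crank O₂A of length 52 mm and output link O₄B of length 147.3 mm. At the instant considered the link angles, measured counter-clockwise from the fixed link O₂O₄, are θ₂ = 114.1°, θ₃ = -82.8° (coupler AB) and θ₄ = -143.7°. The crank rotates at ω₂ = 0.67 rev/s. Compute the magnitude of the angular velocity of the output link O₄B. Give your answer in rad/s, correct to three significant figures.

0.494

ω₂ = 4.21 rad/s (from 0.67 rev/s).
Differentiating the loop-closure r₂e^{iθ₂}+r₃e^{iθ₃}=r₁+r₄e^{iθ₄} gives r₂ω₂e^{iθ₂}+r₃ω₃e^{iθ₃}=r₄ω₄e^{iθ₄}.
Eliminating the other unknown: ω₄ = r₂ω₂ sin(θ₂−θ₃) / [r₄ sin(θ₄−θ₃)].
Numerator sine = -0.29070; denominator sine = -0.87377.
Result = 0.052·4.21·(-0.29070) / (0.1473·(-0.87377)) = +0.49443 rad/s; magnitude 0.49443 rad/s.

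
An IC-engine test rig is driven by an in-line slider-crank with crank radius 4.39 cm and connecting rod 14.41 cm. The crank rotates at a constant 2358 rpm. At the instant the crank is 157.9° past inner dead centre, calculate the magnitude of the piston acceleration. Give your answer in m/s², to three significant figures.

ω = 2π·2358/60 = 246.9 rad/s
x(θ) = r cosθ + √(L² − r² sin²θ); with ω constant, a = ω²·d²x/dθ².
d²x/dθ² = −r cosθ − r²(cos2θ)/√u − r⁴ sin²2θ/(4u^{3/2}),  u = L² − r² sin²θ = 0.020492 m².
Substituting r = 0.0439 m, L = 0.1441 m, θ = 157.9°: d²x/dθ² = +0.030869 m.
a = ω²·d²x/dθ² = (246.9)²·(+0.030869) = +1882.2 m/s²;  |a| = 1882.2 m/s².

1880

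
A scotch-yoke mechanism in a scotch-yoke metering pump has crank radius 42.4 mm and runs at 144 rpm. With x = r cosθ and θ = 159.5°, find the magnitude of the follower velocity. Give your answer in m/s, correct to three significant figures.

0.224

ω = 15.08 rad/s (from 144 rpm).
x = r cosθ ⇒ ẋ = −rω sinθ.
|v| = rω|sinθ| = 0.0424·15.08·|sin 159.5°| = 0.22391 m/s.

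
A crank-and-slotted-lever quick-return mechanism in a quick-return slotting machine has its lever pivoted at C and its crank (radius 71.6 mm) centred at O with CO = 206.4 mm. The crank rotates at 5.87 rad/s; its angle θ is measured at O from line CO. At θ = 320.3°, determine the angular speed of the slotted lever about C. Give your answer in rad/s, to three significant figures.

ω = 5.87 rad/s
Crank pin A relative to C: A = (d + r cosθ, r sinθ); lever angle φ = atan2(r sinθ, d + r cosθ).
Differentiating tanφ: φ̇ = rω(d cosθ + r)/(d² + r² + 2dr cosθ).
d² + r² + 2dr cosθ = |CA|² = 0.0704683 m²;  d cosθ + r = +0.2304 m.
|ω_lever| = |0.0716·5.87·+0.2304| / 0.0704683 = 1.3742 rad/s.

1.37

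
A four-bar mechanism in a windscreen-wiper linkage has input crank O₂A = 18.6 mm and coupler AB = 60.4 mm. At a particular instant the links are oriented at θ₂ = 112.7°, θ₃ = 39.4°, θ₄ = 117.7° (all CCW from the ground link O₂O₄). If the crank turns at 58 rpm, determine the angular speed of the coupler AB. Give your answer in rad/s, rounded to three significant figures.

ω₂ = 6.074 rad/s (from 58 rpm).
Differentiating the loop-closure r₂e^{iθ₂}+r₃e^{iθ₃}=r₁+r₄e^{iθ₄} gives r₂ω₂e^{iθ₂}+r₃ω₃e^{iθ₃}=r₄ω₄e^{iθ₄}.
Eliminating the other unknown: ω₃ = r₂ω₂ sin(θ₄−θ₂) / [r₃ sin(θ₃−θ₄)].
Numerator sine = +0.08716; denominator sine = -0.97922.
Result = 0.0186·6.074·(+0.08716) / (0.0604·(-0.97922)) = -0.16647 rad/s; magnitude 0.16647 rad/s.

0.166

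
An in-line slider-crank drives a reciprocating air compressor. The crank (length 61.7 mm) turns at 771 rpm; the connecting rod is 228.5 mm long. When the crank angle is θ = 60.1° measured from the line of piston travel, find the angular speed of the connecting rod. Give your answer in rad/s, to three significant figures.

ω = 80.74 rad/s (converted from 771 rpm).
The rod makes angle φ with the slider axis where L sinφ = r sinθ; differentiating, L cosφ·φ̇ = r ω cosθ.
L cosφ = √(L² − r² sin²θ) = 0.22215 m.
|ω_rod| = r ω |cosθ| / √(L² − r² sin²θ) = 0.0617·80.74·0.49849/0.22215 = 11.178 rad/s.

11.2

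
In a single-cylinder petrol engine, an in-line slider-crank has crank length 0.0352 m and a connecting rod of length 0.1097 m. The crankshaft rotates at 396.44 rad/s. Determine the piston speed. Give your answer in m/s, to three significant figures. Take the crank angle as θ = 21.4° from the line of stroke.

ω = 396.4 rad/s
For an in-line slider-crank, x = r cosθ + √(L² − r² sin²θ), so v = −rω sinθ·[1 + r cosθ/√(L² − r² sin²θ)].
With r = 0.0352 m, L = 0.1097 m, θ = 21.4°: √(L² − r² sin²θ) = 0.10895 m.
v = −0.0352·396.4·0.36488·[1 + 0.0352·0.93106/0.10895] = -6.6234 m/s.
|v| = 6.6234 m/s.

6.62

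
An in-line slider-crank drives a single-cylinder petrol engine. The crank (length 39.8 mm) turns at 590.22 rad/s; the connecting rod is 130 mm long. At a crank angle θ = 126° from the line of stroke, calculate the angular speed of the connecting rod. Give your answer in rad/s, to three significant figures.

ω = 590.2 rad/s
The rod makes angle φ with the slider axis where L sinφ = r sinθ; differentiating, L cosφ·φ̇ = r ω cosθ.
L cosφ = √(L² − r² sin²θ) = 0.12595 m.
|ω_rod| = r ω |cosθ| / √(L² − r² sin²θ) = 0.0398·590.2·0.58779/0.12595 = 109.63 rad/s.

110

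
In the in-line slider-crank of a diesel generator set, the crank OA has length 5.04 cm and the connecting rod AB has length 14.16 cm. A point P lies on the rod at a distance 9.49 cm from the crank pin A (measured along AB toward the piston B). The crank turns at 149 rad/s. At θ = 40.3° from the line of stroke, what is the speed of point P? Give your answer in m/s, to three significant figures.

ω = 149 rad/s.  Crank-pin speed |V_A| = rω = 7.5096 m/s, perpendicular to OA.
Rod angle: sinφ = −(r/L) sinθ ⇒ φ = -13.310°; ω_rod = −rω cosθ/√(L²−r²sin²θ) = -41.564 rad/s.
V_P = V_A + ω_rod × AP, with AP = 0.0949 m along the rod.
Components: V_Px = −rω sinθ − a·ω_rod·sinφ = -5.7652 m/s;  V_Py = rω cosθ + a·ω_rod·cosφ = +1.8889 m/s.
|V_P| = √(V_Px² + V_Py²) = 6.0667 m/s.

6.07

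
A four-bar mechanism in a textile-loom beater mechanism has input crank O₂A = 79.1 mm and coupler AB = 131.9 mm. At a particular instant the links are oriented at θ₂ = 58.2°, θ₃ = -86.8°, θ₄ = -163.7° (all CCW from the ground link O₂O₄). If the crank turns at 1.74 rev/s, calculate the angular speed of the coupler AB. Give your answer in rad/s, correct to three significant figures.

ω₂ = 10.93 rad/s (from 1.74 rev/s).
Differentiating the loop-closure r₂e^{iθ₂}+r₃e^{iθ₃}=r₁+r₄e^{iθ₄} gives r₂ω₂e^{iθ₂}+r₃ω₃e^{iθ₃}=r₄ω₄e^{iθ₄}.
Eliminating the other unknown: ω₃ = r₂ω₂ sin(θ₄−θ₂) / [r₃ sin(θ₃−θ₄)].
Numerator sine = +0.66783; denominator sine = +0.97398.
Result = 0.0791·10.93·(+0.66783) / (0.1319·(+0.97398)) = +4.4955 rad/s; magnitude 4.4955 rad/s.

4.50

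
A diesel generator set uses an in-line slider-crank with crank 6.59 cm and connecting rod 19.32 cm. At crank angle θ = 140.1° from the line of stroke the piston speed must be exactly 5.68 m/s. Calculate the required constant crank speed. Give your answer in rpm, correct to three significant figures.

1750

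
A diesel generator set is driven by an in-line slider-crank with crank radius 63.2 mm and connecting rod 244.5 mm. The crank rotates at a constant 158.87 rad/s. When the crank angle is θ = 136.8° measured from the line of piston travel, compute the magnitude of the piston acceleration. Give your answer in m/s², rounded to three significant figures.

1130

ω = 158.9 rad/s
x(θ) = r cosθ + √(L² − r² sin²θ); with ω constant, a = ω²·d²x/dθ².
d²x/dθ² = −r cosθ − r²(cos2θ)/√u − r⁴ sin²2θ/(4u^{3/2}),  u = L² − r² sin²θ = 0.0579085 m².
Substituting r = 0.0632 m, L = 0.2445 m, θ = 136.8°: d²x/dθ² = +0.044744 m.
a = ω²·d²x/dθ² = (158.9)²·(+0.044744) = +1129.3 m/s²;  |a| = 1129.3 m/s².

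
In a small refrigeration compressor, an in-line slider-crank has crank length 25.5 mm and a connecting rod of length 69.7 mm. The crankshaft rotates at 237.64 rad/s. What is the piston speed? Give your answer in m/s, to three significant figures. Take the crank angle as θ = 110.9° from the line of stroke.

4.87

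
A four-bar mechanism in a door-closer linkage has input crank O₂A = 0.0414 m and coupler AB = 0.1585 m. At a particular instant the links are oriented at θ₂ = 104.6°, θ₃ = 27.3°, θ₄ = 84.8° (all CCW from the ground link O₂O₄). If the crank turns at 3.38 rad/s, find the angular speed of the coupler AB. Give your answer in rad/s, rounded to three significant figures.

0.355

ω₂ = 3.38 rad/s
Differentiating the loop-closure r₂e^{iθ₂}+r₃e^{iθ₃}=r₁+r₄e^{iθ₄} gives r₂ω₂e^{iθ₂}+r₃ω₃e^{iθ₃}=r₄ω₄e^{iθ₄}.
Eliminating the other unknown: ω₃ = r₂ω₂ sin(θ₄−θ₂) / [r₃ sin(θ₃−θ₄)].
Numerator sine = -0.33874; denominator sine = -0.84339.
Result = 0.0414·3.38·(-0.33874) / (0.1585·(-0.84339)) = +0.35459 rad/s; magnitude 0.35459 rad/s.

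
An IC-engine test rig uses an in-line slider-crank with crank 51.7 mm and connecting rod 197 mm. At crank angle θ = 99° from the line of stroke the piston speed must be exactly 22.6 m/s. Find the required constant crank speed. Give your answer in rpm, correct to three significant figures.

For an in-line slider-crank, |v_piston| = rω|sinθ|·[1 + r cosθ/√(L² − r² sin²θ)].
With r = 0.0517 m, L = 0.197 m, θ = 99°: the bracketed kinematic factor |dx/dθ| = 0.048893 m.
ω = v/|dx/dθ| = 22.6/0.048893 = 462.23 rad/s.
N = 60ω/(2π) = 4414 rpm.

4410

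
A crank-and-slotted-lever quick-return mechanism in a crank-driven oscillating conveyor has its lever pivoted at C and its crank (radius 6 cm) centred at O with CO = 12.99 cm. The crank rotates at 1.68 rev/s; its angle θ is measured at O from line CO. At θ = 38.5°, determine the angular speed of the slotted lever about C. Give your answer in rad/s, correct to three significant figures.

ω = 10.56 rad/s (from 1.68 rev/s).
Crank pin A relative to C: A = (d + r cosθ, r sinθ); lever angle φ = atan2(r sinθ, d + r cosθ).
Differentiating tanφ: φ̇ = rω(d cosθ + r)/(d² + r² + 2dr cosθ).
d² + r² + 2dr cosθ = |CA|² = 0.0326733 m²;  d cosθ + r = +0.16166 m.
|ω_lever| = |0.06·10.56·+0.16166| / 0.0326733 = 3.1337 rad/s.

3.13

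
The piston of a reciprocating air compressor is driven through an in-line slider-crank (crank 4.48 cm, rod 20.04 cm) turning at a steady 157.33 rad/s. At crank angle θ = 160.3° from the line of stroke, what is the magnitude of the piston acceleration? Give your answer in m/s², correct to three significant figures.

851

ω = 157.3 rad/s
x(θ) = r cosθ + √(L² − r² sin²θ); with ω constant, a = ω²·d²x/dθ².
d²x/dθ² = −r cosθ − r²(cos2θ)/√u − r⁴ sin²2θ/(4u^{3/2}),  u = L² − r² sin²θ = 0.0399321 m².
Substituting r = 0.0448 m, L = 0.2004 m, θ = 160.3°: d²x/dθ² = +0.034366 m.
a = ω²·d²x/dθ² = (157.3)²·(+0.034366) = +850.65 m/s²;  |a| = 850.65 m/s².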